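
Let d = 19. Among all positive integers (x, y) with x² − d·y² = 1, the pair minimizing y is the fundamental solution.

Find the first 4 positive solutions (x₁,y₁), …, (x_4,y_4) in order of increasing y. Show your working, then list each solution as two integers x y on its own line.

170 39
57799 13260
19651490 4508361
6681448801 1532829480

√19 = [4; 2,1,3,1,2,8, …], period ℓ=6 (even) → k=5
k=0  a_k=4  p_k/q_k = 4/1
k=1  a_k=2  p_k/q_k = 9/2
…
k=3  a_k=3  p_k/q_k = 48/11
k=4  a_k=1  p_k/q_k = 61/14
k=5  a_k=2  p_k/q_k = 170/39
fundamental: x₁=170, y₁=39  (since 28900 − 19·1521 = 1)
(x_2, y_2) = (170·170 + 19·39·39, 170·39 + 39·170) = (57799, 13260)
(x_3, y_3) = (170·57799 + 19·39·13260, 170·13260 + 39·57799) = (19651490, 4508361)
(x_4, y_4) = (170·19651490 + 19·39·4508361, 170·4508361 + 39·19651490) = (6681448801, 1532829480)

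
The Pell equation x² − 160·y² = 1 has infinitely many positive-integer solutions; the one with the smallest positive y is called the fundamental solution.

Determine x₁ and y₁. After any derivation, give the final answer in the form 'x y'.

721 57

[12; 1,1,1,5,1,1,1,24] for √160; ℓ=8 ⇒ convergent index 7
step 0: (12, 1)  from 12·(1,0) + (0,1)
step 1: (13, 1)  from 1·(12,1) + (1,0)
…
step 5: (253, 20)  from 1·(215,17) + (38,3)
step 6: (468, 37)  from 1·(253,20) + (215,17)
step 7: (721, 57)  from 1·(468,37) + (253,20)
(x₁, y₁) = (721, 57);  721² − 160·57² = 1 ✓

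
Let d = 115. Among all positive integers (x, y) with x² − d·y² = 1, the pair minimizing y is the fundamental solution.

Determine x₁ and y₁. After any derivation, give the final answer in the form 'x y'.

1126 105

√115 = [10; 1,2,1,1,1,1,1,2,1,20, …], period ℓ=10 (even) → k=9
a_0=10:  p_0=10·1+0=10,  q_0=10·0+1=1
a_1=1:  p_1=1·10+1=11,  q_1=1·1+0=1
a_2=2:  p_2=2·11+10=32,  q_2=2·1+1=3
a_3=1:  p_3=1·32+11=43,  q_3=1·3+1=4
a_4=1:  p_4=1·43+32=75,  q_4=1·4+3=7
a_5=1:  p_5=1·75+43=118,  q_5=1·7+4=11
a_6=1:  p_6=1·118+75=193,  q_6=1·11+7=18
…
a_8=2:  p_8=2·311+193=815,  q_8=2·29+18=76
a_9=1:  p_9=1·815+311=1126,  q_9=1·76+29=105
(x₁, y₁) = (1126, 105);  1126² − 115·105² = 1 ✓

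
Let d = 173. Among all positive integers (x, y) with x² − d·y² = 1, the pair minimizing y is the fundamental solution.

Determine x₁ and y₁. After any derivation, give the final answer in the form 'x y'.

√173 → a₀=13, period (6,1,1,6,26); ℓ=5 odd so k=9
k=0  a_k=13  p_k/q_k = 13/1
…
k=2  a_k=1  p_k/q_k = 92/7
k=3  a_k=1  p_k/q_k = 171/13
k=4  a_k=6  p_k/q_k = 1118/85
k=5  a_k=26  p_k/q_k = 29239/2223
k=6  a_k=6  p_k/q_k = 176552/13423
k=7  a_k=1  p_k/q_k = 205791/15646
k=8  a_k=1  p_k/q_k = 382343/29069
k=9  a_k=6  p_k/q_k = 2499849/190060
(x₁, y₁) = (2499849, 190060);  2499849² − 173·190060² = 1 ✓

2499849 190060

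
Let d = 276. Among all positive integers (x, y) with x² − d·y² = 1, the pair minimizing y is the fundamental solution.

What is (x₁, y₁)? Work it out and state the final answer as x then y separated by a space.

7775 468

√276 = [16; 1,1,1,1,2,2,2,1,1,1,1,32, …], period ℓ=12 (even) → k=11
k=0  a_k=16  p_k/q_k = 16/1
k=1  a_k=1  p_k/q_k = 17/1
k=2  a_k=1  p_k/q_k = 33/2
…
k=5  a_k=2  p_k/q_k = 216/13
k=6  a_k=2  p_k/q_k = 515/31
k=7  a_k=2  p_k/q_k = 1246/75
…
k=9  a_k=1  p_k/q_k = 3007/181
k=10  a_k=1  p_k/q_k = 4768/287
k=11  a_k=1  p_k/q_k = 7775/468
(x₁, y₁) = (7775, 468);  7775² − 276·468² = 1 ✓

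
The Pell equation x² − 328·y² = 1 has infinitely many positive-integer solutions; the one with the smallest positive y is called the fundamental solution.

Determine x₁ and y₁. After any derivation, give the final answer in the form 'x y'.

163 9

d=328: √d = [18; 9,36] (ℓ=2, even), read p_1/q_1
a_0=18:  p_0=18·1+0=18,  q_0=18·0+1=1
a_1=9:  p_1=9·18+1=163,  q_1=9·1+0=9
→ (163, 9).  Check: 163²=26569, 328·9²=26568, difference 1.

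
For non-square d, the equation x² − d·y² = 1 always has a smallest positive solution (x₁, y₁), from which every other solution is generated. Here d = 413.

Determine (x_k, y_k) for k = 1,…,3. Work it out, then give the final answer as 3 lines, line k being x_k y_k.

√413 → a₀=20, period (3,9,1,4,1,9,3,40); ℓ=8 even so k=7
step 0: (20, 1)  from 20·(1,0) + (0,1)
…
step 2: (569, 28)  from 9·(61,3) + (20,1)
…
step 4: (3089, 152)  from 4·(630,31) + (569,28)
step 5: (3719, 183)  from 1·(3089,152) + (630,31)
step 6: (36560, 1799)  from 9·(3719,183) + (3089,152)
step 7: (113399, 5580)  from 3·(36560,1799) + (3719,183)
(x₁, y₁) = (113399, 5580);  113399² − 413·5580² = 1 ✓
(113399+5580√413)^2 = 25718666401 + 1265532840√413
(113399+5580√413)^3 = 5832942102300599 + 287020317040740√413

113399 5580
25718666401 1265532840
5832942102300599 287020317040740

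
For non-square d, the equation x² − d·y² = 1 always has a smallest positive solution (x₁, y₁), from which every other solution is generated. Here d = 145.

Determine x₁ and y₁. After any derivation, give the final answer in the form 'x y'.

√145 → a₀=12, period (24); ℓ=1 odd so k=1
k=0  a_k=12  p_k/q_k = 12/1
k=1  a_k=24  p_k/q_k = 289/24
(x₁, y₁) = (289, 24);  289² − 145·24² = 1 ✓

289 24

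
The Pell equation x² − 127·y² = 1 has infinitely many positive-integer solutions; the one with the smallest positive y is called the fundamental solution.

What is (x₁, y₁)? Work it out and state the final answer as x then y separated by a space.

d=127: √d = [11; 3,1,2,2,7,11,7,2,2,1,3,22] (ℓ=12, even), read p_11/q_11
step 0: (11, 1)  from 11·(1,0) + (0,1)
…
step 2: (45, 4)  from 1·(34,3) + (11,1)
step 3: (124, 11)  from 2·(45,4) + (34,3)
…
step 5: (2175, 193)  from 7·(293,26) + (124,11)
step 6: (24218, 2149)  from 11·(2175,193) + (293,26)
step 7: (171701, 15236)  from 7·(24218,2149) + (2175,193)
step 8: (367620, 32621)  from 2·(171701,15236) + (24218,2149)
step 9: (906941, 80478)  from 2·(367620,32621) + (171701,15236)
step 10: (1274561, 113099)  from 1·(906941,80478) + (367620,32621)
step 11: (4730624, 419775)  from 3·(1274561,113099) + (906941,80478)
fundamental: x₁=4730624, y₁=419775  (since 22378803429376 − 127·176211050625 = 1)

4730624 419775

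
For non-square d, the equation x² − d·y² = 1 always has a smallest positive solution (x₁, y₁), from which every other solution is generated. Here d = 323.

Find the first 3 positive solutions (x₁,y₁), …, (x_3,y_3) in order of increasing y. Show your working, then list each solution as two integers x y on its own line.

18 1
647 36
23274 1295

d=323: √d = [17; 1,34] (ℓ=2, even), read p_1/q_1
i=0: a=17 ⇒ p=17, q=1
i=1: a=1 ⇒ p=18, q=1
(x₁, y₁) = (18, 1);  18² − 323·1² = 1 ✓
(18+1√323)^2 = 647 + 36√323
(18+1√323)^3 = 23274 + 1295√323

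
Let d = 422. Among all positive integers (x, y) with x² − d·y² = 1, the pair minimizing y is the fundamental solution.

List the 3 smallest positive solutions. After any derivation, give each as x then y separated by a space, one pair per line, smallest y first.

7022501 341850
98631040590001 4801283933700
1385273162348638202501 67434042451384025550

√422 → a₀=20, period (1,1,5,2,1,…,1,1,40); ℓ=14 even so k=13
a_0=20:  p_0=20·1+0=20,  q_0=20·0+1=1
a_1=1:  p_1=1·20+1=21,  q_1=1·1+0=1
a_2=1:  p_2=1·21+20=41,  q_2=1·1+1=2
a_3=5:  p_3=5·41+21=226,  q_3=5·2+1=11
a_4=2:  p_4=2·226+41=493,  q_4=2·11+2=24
a_5=1:  p_5=1·493+226=719,  q_5=1·24+11=35
a_6=3:  p_6=3·719+493=2650,  q_6=3·35+24=129
a_7=20:  p_7=20·2650+719=53719,  q_7=20·129+35=2615
…
a_9=1:  p_9=1·163807+53719=217526,  q_9=1·7974+2615=10589
…
a_11=5:  p_11=5·598859+217526=3211821,  q_11=5·29152+10589=156349
a_12=1:  p_12=1·3211821+598859=3810680,  q_12=1·156349+29152=185501
a_13=1:  p_13=1·3810680+3211821=7022501,  q_13=1·185501+156349=341850
→ (7022501, 341850).  Check: 7022501²=49315520295001, 422·341850²=49315520295000, difference 1.
(7022501+341850√422)^2 = 98631040590001 + 4801283933700√422
(7022501+341850√422)^3 = 1385273162348638202501 + 67434042451384025550√422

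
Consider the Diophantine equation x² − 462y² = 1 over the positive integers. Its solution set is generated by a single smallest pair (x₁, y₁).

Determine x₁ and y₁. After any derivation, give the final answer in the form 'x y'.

43 2

[21; 2,42] for √462; ℓ=2 ⇒ convergent index 1
i=0: a=21 ⇒ p=21, q=1
i=1: a=2 ⇒ p=43, q=2
fundamental: x₁=43, y₁=2  (since 1849 − 462·4 = 1)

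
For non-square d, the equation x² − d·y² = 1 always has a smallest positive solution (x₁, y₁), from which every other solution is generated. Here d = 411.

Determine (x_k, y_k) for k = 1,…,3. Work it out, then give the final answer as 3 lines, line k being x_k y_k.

49730 2453
4946145799 243975380
491943661118810 24265791292347

√411 → a₀=20, period (3,1,1,1,19,1,1,1,3,40); ℓ=10 even so k=9
i=0: a=20 ⇒ p=20, q=1
i=1: a=3 ⇒ p=61, q=3
…
i=3: a=1 ⇒ p=142, q=7
i=4: a=1 ⇒ p=223, q=11
…
i=8: a=1 ⇒ p=13583, q=670
i=9: a=3 ⇒ p=49730, q=2453
→ (49730, 2453).  Check: 49730²=2473072900, 411·2453²=2473072899, difference 1.
(49730+2453√411)^2 = 4946145799 + 243975380√411
(49730+2453√411)^3 = 491943661118810 + 24265791292347√411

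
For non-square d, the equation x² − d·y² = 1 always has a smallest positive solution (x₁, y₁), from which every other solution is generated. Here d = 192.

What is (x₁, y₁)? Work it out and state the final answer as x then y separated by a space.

97 7

√192 → a₀=13, period (1,5,1,26); ℓ=4 even so k=3
a_0=13:  p_0=13·1+0=13,  q_0=13·0+1=1
a_1=1:  p_1=1·13+1=14,  q_1=1·1+0=1
a_2=5:  p_2=5·14+13=83,  q_2=5·1+1=6
a_3=1:  p_3=1·83+14=97,  q_3=1·6+1=7
→ (97, 7).  Check: 97²=9409, 192·7²=9408, difference 1.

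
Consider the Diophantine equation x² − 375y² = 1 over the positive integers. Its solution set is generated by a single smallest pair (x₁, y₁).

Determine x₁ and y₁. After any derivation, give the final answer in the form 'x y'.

d=375: √d = [19; 2,1,2,1,5,1,2,1,2,38] (ℓ=10, even), read p_9/q_9
a_0=19:  p_0=19·1+0=19,  q_0=19·0+1=1
…
a_3=2:  p_3=2·58+39=155,  q_3=2·3+2=8
…
a_7=2:  p_7=2·1433+1220=4086,  q_7=2·74+63=211
a_8=1:  p_8=1·4086+1433=5519,  q_8=1·211+74=285
a_9=2:  p_9=2·5519+4086=15124,  q_9=2·285+211=781
fundamental: x₁=15124, y₁=781  (since 228735376 − 375·609961 = 1)

15124 781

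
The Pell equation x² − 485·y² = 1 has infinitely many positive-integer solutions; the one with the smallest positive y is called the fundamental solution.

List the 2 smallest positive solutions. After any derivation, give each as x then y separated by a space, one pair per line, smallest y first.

[22; 44] for √485; ℓ=1 ⇒ convergent index 1
k=0  a_k=22  p_k/q_k = 22/1
k=1  a_k=44  p_k/q_k = 969/44
(x₁, y₁) = (969, 44);  969² − 485·44² = 1 ✓
n=2: (969,44)∘(969,44) = (969·969+485·44·44, 969·44+44·969) = (1877921,85272)

969 44
1877921 85272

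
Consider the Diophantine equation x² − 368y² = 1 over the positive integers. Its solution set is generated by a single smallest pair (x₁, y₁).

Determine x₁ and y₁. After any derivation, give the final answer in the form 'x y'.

1151 60

d=368: √d = [19; 5,2,5,38] (ℓ=4, even), read p_3/q_3
step 0: (19, 1)  from 19·(1,0) + (0,1)
…
step 2: (211, 11)  from 2·(96,5) + (19,1)
step 3: (1151, 60)  from 5·(211,11) + (96,5)
fundamental: x₁=1151, y₁=60  (since 1324801 − 368·3600 = 1)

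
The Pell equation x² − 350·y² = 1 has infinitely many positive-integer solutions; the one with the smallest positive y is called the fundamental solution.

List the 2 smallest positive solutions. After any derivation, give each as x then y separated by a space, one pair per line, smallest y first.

449 24
403201 21552

[18; 1,2,2,2,1,36] for √350; ℓ=6 ⇒ convergent index 5
a_0=18:  p_0=18·1+0=18,  q_0=18·0+1=1
a_1=1:  p_1=1·18+1=19,  q_1=1·1+0=1
a_2=2:  p_2=2·19+18=56,  q_2=2·1+1=3
…
a_4=2:  p_4=2·131+56=318,  q_4=2·7+3=17
a_5=1:  p_5=1·318+131=449,  q_5=1·17+7=24
(x₁, y₁) = (449, 24);  449² − 350·24² = 1 ✓
k=2:  x_2 = 449·449+350·24·24 = 403201,  y_2 = 449·24+24·449 = 21552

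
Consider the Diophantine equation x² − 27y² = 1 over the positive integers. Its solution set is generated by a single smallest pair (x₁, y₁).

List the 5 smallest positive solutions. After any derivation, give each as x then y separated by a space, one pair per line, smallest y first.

26 5
1351 260
70226 13515
3650401 702520
189750626 36517525

[5; 5,10] for √27; ℓ=2 ⇒ convergent index 1
step 0: (5, 1)  from 5·(1,0) + (0,1)
step 1: (26, 5)  from 5·(5,1) + (1,0)
→ (26, 5).  Check: 26²=676, 27·5²=675, difference 1.
(x_2, y_2) = (26·26 + 27·5·5, 26·5 + 5·26) = (1351, 260)
(x_3, y_3) = (26·1351 + 27·5·260, 26·260 + 5·1351) = (70226, 13515)
(x_4, y_4) = (26·70226 + 27·5·13515, 26·13515 + 5·70226) = (3650401, 702520)
(x_5, y_5) = (26·3650401 + 27·5·702520, 26·702520 + 5·3650401) = (189750626, 36517525)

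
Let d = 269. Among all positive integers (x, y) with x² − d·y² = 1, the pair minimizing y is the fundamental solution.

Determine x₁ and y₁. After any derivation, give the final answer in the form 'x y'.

13449 820

[16; 2,2,32] for √269; ℓ=3 ⇒ convergent index 5
step 0: (16, 1)  from 16·(1,0) + (0,1)
step 1: (33, 2)  from 2·(16,1) + (1,0)
step 2: (82, 5)  from 2·(33,2) + (16,1)
step 3: (2657, 162)  from 32·(82,5) + (33,2)
step 4: (5396, 329)  from 2·(2657,162) + (82,5)
step 5: (13449, 820)  from 2·(5396,329) + (2657,162)
fundamental: x₁=13449, y₁=820  (since 180875601 − 269·672400 = 1)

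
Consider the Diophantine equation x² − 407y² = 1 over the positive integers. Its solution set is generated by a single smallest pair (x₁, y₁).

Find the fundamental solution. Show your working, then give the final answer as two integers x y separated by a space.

2663 132

d=407: √d = [20; 5,1,2,1,5,40] (ℓ=6, even), read p_5/q_5
k=0  a_k=20  p_k/q_k = 20/1
k=1  a_k=5  p_k/q_k = 101/5
k=2  a_k=1  p_k/q_k = 121/6
k=3  a_k=2  p_k/q_k = 343/17
k=4  a_k=1  p_k/q_k = 464/23
k=5  a_k=5  p_k/q_k = 2663/132
fundamental: x₁=2663, y₁=132  (since 7091569 − 407·17424 = 1)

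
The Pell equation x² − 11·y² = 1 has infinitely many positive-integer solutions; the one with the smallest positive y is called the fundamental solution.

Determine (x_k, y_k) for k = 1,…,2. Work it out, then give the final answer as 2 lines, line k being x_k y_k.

10 3
199 60

√11 → a₀=3, period (3,6); ℓ=2 even so k=1
i=0: a=3 ⇒ p=3, q=1
i=1: a=3 ⇒ p=10, q=3
(x₁, y₁) = (10, 3);  10² − 11·3² = 1 ✓
(10+3√11)^2 = 199 + 60√11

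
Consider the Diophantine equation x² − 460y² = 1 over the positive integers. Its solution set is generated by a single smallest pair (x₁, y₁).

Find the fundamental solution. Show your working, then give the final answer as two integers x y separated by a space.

2535751 118230

√460 → a₀=21, period (2,4,3,1,2,10,2,1,3,4,2,42); ℓ=12 even so k=11
k=0  a_k=21  p_k/q_k = 21/1
k=1  a_k=2  p_k/q_k = 43/2
…
k=3  a_k=3  p_k/q_k = 622/29
k=4  a_k=1  p_k/q_k = 815/38
…
k=8  a_k=1  p_k/q_k = 72257/3369
k=9  a_k=3  p_k/q_k = 265693/12388
k=10  a_k=4  p_k/q_k = 1135029/52921
k=11  a_k=2  p_k/q_k = 2535751/118230
→ (2535751, 118230).  Check: 2535751²=6430033134001, 460·118230²=6430033134000, difference 1.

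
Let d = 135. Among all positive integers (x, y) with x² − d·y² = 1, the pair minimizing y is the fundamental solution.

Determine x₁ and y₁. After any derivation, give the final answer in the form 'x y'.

√135 → a₀=11, period (1,1,1,1,1,1,1,22); ℓ=8 even so k=7
i=0: a=11 ⇒ p=11, q=1
…
i=2: a=1 ⇒ p=23, q=2
…
i=5: a=1 ⇒ p=93, q=8
i=6: a=1 ⇒ p=151, q=13
i=7: a=1 ⇒ p=244, q=21
→ (244, 21).  Check: 244²=59536, 135·21²=59535, difference 1.

244 21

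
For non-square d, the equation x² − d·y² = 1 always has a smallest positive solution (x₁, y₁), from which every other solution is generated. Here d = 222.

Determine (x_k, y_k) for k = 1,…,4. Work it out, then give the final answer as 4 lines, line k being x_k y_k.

149 10
44401 2980
13231349 888030
3942897601 264629960

[14; 1,8,1,28] for √222; ℓ=4 ⇒ convergent index 3
a_0=14:  p_0=14·1+0=14,  q_0=14·0+1=1
…
a_2=8:  p_2=8·15+14=134,  q_2=8·1+1=9
a_3=1:  p_3=1·134+15=149,  q_3=1·9+1=10
(x₁, y₁) = (149, 10);  149² − 222·10² = 1 ✓
(x_2, y_2) = (149·149 + 222·10·10, 149·10 + 10·149) = (44401, 2980)
(x_3, y_3) = (149·44401 + 222·10·2980, 149·2980 + 10·44401) = (13231349, 888030)
(x_4, y_4) = (149·13231349 + 222·10·888030, 149·888030 + 10·13231349) = (3942897601, 264629960)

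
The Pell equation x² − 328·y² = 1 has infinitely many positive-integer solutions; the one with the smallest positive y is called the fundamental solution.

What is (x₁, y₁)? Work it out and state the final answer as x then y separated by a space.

163 9

√328 = [18; 9,36, …], period ℓ=2 (even) → k=1
step 0: (18, 1)  from 18·(1,0) + (0,1)
step 1: (163, 9)  from 9·(18,1) + (1,0)
→ (163, 9).  Check: 163²=26569, 328·9²=26568, difference 1.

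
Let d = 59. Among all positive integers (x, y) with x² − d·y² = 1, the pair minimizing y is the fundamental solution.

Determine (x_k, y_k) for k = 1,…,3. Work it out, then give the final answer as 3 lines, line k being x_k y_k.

530 69
561799 73140
595506410 77528331

[7; 1,2,7,2,1,14] for √59; ℓ=6 ⇒ convergent index 5
step 0: (7, 1)  from 7·(1,0) + (0,1)
step 1: (8, 1)  from 1·(7,1) + (1,0)
…
step 3: (169, 22)  from 7·(23,3) + (8,1)
step 4: (361, 47)  from 2·(169,22) + (23,3)
step 5: (530, 69)  from 1·(361,47) + (169,22)
fundamental: x₁=530, y₁=69  (since 280900 − 59·4761 = 1)
(x_2, y_2) = (530·530 + 59·69·69, 530·69 + 69·530) = (561799, 73140)
(x_3, y_3) = (530·561799 + 59·69·73140, 530·73140 + 69·561799) = (595506410, 77528331)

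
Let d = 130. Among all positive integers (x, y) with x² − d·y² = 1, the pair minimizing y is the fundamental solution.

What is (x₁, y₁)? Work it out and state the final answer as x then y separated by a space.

[11; 2,2,22] for √130; ℓ=3 ⇒ convergent index 5
step 0: (11, 1)  from 11·(1,0) + (0,1)
step 1: (23, 2)  from 2·(11,1) + (1,0)
step 2: (57, 5)  from 2·(23,2) + (11,1)
step 3: (1277, 112)  from 22·(57,5) + (23,2)
step 4: (2611, 229)  from 2·(1277,112) + (57,5)
step 5: (6499, 570)  from 2·(2611,229) + (1277,112)
(x₁, y₁) = (6499, 570);  6499² − 130·570² = 1 ✓

6499 570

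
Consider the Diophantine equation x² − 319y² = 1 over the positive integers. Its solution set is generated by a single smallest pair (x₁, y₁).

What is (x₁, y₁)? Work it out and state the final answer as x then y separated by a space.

√319 = [17; 1,6,5,1,4,…,6,1,34, …], period ℓ=14 (even) → k=13
k=0  a_k=17  p_k/q_k = 17/1
k=1  a_k=1  p_k/q_k = 18/1
k=2  a_k=6  p_k/q_k = 125/7
k=3  a_k=5  p_k/q_k = 643/36
k=4  a_k=1  p_k/q_k = 768/43
k=5  a_k=4  p_k/q_k = 3715/208
k=6  a_k=3  p_k/q_k = 11913/667
k=7  a_k=1  p_k/q_k = 15628/875
k=8  a_k=3  p_k/q_k = 58797/3292
…
k=11  a_k=5  p_k/q_k = 1798881/100718
k=12  a_k=6  p_k/q_k = 11102899/621643
k=13  a_k=1  p_k/q_k = 12901780/722361
fundamental: x₁=12901780, y₁=722361  (since 166455927168400 − 319·521805414321 = 1)

12901780 722361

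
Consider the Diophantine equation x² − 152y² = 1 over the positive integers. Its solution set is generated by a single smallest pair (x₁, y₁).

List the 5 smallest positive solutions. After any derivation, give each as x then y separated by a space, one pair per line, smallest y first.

37 3
2737 222
202501 16425
14982337 1215228
1108490437 89910447

√152 → a₀=12, period (3,24); ℓ=2 even so k=1
step 0: (12, 1)  from 12·(1,0) + (0,1)
step 1: (37, 3)  from 3·(12,1) + (1,0)
(x₁, y₁) = (37, 3);  37² − 152·3² = 1 ✓
n=2: (37,3)∘(37,3) = (37·37+152·3·3, 37·3+3·37) = (2737,222)
n=3: (2737,222)∘(37,3) = (37·2737+152·3·222, 37·222+3·2737) = (202501,16425)
n=4: (202501,16425)∘(37,3) = (37·202501+152·3·16425, 37·16425+3·202501) = (14982337,1215228)
n=5: (14982337,1215228)∘(37,3) = (37·14982337+152·3·1215228, 37·1215228+3·14982337) = (1108490437,89910447)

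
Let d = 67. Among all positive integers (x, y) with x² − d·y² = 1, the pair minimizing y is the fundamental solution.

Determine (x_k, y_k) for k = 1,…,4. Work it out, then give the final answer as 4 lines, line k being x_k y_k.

[8; 5,2,1,1,7,1,1,2,5,16] for √67; ℓ=10 ⇒ convergent index 9
a_0=8:  p_0=8·1+0=8,  q_0=8·0+1=1
…
a_2=2:  p_2=2·41+8=90,  q_2=2·5+1=11
a_3=1:  p_3=1·90+41=131,  q_3=1·11+5=16
…
a_5=7:  p_5=7·221+131=1678,  q_5=7·27+16=205
a_6=1:  p_6=1·1678+221=1899,  q_6=1·205+27=232
…
a_8=2:  p_8=2·3577+1899=9053,  q_8=2·437+232=1106
a_9=5:  p_9=5·9053+3577=48842,  q_9=5·1106+437=5967
fundamental: x₁=48842, y₁=5967  (since 2385540964 − 67·35605089 = 1)
(x_2, y_2) = (48842·48842 + 67·5967·5967, 48842·5967 + 5967·48842) = (4771081927, 582880428)
(x_3, y_3) = (48842·4771081927 + 67·5967·582880428, 48842·582880428 + 5967·4771081927) = (466058366908226, 56938091722785)
(x_4, y_4) = (48842·466058366908226 + 67·5967·56938091722785, 48842·56938091722785 + 5967·466058366908226) = (45526445508292066657, 5561940551265649512)

48842 5967
4771081927 582880428
466058366908226 56938091722785
45526445508292066657 5561940551265649512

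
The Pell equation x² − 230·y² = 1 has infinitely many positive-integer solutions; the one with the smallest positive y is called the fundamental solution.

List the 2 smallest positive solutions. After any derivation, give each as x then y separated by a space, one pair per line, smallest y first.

d=230: √d = [15; 6,30] (ℓ=2, even), read p_1/q_1
step 0: (15, 1)  from 15·(1,0) + (0,1)
step 1: (91, 6)  from 6·(15,1) + (1,0)
fundamental: x₁=91, y₁=6  (since 8281 − 230·36 = 1)
k=2:  x_2 = 91·91+230·6·6 = 16561,  y_2 = 91·6+6·91 = 1092

91 6
16561 1092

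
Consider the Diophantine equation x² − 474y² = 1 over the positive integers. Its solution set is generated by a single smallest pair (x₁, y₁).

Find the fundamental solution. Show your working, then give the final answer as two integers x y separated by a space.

d=474: √d = [21; 1,3,2,1,1,…,3,1,42] (ℓ=14, even), read p_13/q_13
k=0  a_k=21  p_k/q_k = 21/1
k=1  a_k=1  p_k/q_k = 22/1
k=2  a_k=3  p_k/q_k = 87/4
…
k=6  a_k=1  p_k/q_k = 762/35
k=7  a_k=6  p_k/q_k = 5051/232
…
k=9  a_k=1  p_k/q_k = 10864/499
k=10  a_k=1  p_k/q_k = 16677/766
…
k=12  a_k=3  p_k/q_k = 149331/6859
k=13  a_k=1  p_k/q_k = 193549/8890
(x₁, y₁) = (193549, 8890);  193549² − 474·8890² = 1 ✓

193549 8890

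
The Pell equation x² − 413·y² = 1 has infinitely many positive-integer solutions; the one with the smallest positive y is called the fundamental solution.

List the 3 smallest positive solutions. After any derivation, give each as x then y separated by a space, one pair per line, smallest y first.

√413 = [20; 3,9,1,4,1,9,3,40, …], period ℓ=8 (even) → k=7
k=0  a_k=20  p_k/q_k = 20/1
…
k=2  a_k=9  p_k/q_k = 569/28
k=3  a_k=1  p_k/q_k = 630/31
k=4  a_k=4  p_k/q_k = 3089/152
k=5  a_k=1  p_k/q_k = 3719/183
k=6  a_k=9  p_k/q_k = 36560/1799
k=7  a_k=3  p_k/q_k = 113399/5580
fundamental: x₁=113399, y₁=5580  (since 12859333201 − 413·31136400 = 1)
n=2: (113399,5580)∘(113399,5580) = (113399·113399+413·5580·5580, 113399·5580+5580·113399) = (25718666401,1265532840)
n=3: (25718666401,1265532840)∘(113399,5580) = (113399·25718666401+413·5580·1265532840, 113399·1265532840+5580·25718666401) = (5832942102300599,287020317040740)

113399 5580
25718666401 1265532840
5832942102300599 287020317040740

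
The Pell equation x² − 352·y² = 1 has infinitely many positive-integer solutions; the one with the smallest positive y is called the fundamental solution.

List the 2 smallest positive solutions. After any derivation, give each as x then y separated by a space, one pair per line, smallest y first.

77617 4137
12048797377 642203058

[18; 1,3,5,9,5,3,1,36] for √352; ℓ=8 ⇒ convergent index 7
step 0: (18, 1)  from 18·(1,0) + (0,1)
step 1: (19, 1)  from 1·(18,1) + (1,0)
step 2: (75, 4)  from 3·(19,1) + (18,1)
step 3: (394, 21)  from 5·(75,4) + (19,1)
…
step 5: (18499, 986)  from 5·(3621,193) + (394,21)
step 6: (59118, 3151)  from 3·(18499,986) + (3621,193)
step 7: (77617, 4137)  from 1·(59118,3151) + (18499,986)
fundamental: x₁=77617, y₁=4137  (since 6024398689 − 352·17114769 = 1)
(77617+4137√352)^2 = 12048797377 + 642203058√352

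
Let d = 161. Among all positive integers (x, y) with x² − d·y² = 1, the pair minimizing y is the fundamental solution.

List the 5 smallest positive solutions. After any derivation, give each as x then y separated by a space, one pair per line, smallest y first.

11775 928
277301249 21854400
6530444402175 514671119072
153791965393920001 12120504832291200
3621800778496371621375 285437888285786640928

d=161: √d = [12; 1,2,4,1,2,1,4,2,1,24] (ℓ=10, even), read p_9/q_9
step 0: (12, 1)  from 12·(1,0) + (0,1)
step 1: (13, 1)  from 1·(12,1) + (1,0)
step 2: (38, 3)  from 2·(13,1) + (12,1)
step 3: (165, 13)  from 4·(38,3) + (13,1)
…
step 5: (571, 45)  from 2·(203,16) + (165,13)
step 6: (774, 61)  from 1·(571,45) + (203,16)
step 7: (3667, 289)  from 4·(774,61) + (571,45)
step 8: (8108, 639)  from 2·(3667,289) + (774,61)
step 9: (11775, 928)  from 1·(8108,639) + (3667,289)
fundamental: x₁=11775, y₁=928  (since 138650625 − 161·861184 = 1)
n=2: (11775,928)∘(11775,928) = (11775·11775+161·928·928, 11775·928+928·11775) = (277301249,21854400)
n=3: (277301249,21854400)∘(11775,928) = (11775·277301249+161·928·21854400, 11775·21854400+928·277301249) = (6530444402175,514671119072)
n=4: (6530444402175,514671119072)∘(11775,928) = (11775·6530444402175+161·928·514671119072, 11775·514671119072+928·6530444402175) = (153791965393920001,12120504832291200)
n=5: (153791965393920001,12120504832291200)∘(11775,928) = (11775·153791965393920001+161·928·12120504832291200, 11775·12120504832291200+928·153791965393920001) = (3621800778496371621375,285437888285786640928)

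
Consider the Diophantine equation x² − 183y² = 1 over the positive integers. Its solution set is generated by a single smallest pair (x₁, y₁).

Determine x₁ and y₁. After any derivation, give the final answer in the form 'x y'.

487 36

√183 → a₀=13, period (1,1,8,1,1,26); ℓ=6 even so k=5
i=0: a=13 ⇒ p=13, q=1
i=1: a=1 ⇒ p=14, q=1
i=2: a=1 ⇒ p=27, q=2
i=3: a=8 ⇒ p=230, q=17
i=4: a=1 ⇒ p=257, q=19
i=5: a=1 ⇒ p=487, q=36
→ (487, 36).  Check: 487²=237169, 183·36²=237168, difference 1.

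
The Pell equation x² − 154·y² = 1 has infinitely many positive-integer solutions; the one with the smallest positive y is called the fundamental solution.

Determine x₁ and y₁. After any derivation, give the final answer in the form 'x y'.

[12; 2,2,3,1,2,1,3,2,2,24] for √154; ℓ=10 ⇒ convergent index 9
k=0  a_k=12  p_k/q_k = 12/1
…
k=3  a_k=3  p_k/q_k = 211/17
k=4  a_k=1  p_k/q_k = 273/22
…
k=6  a_k=1  p_k/q_k = 1030/83
k=7  a_k=3  p_k/q_k = 3847/310
k=8  a_k=2  p_k/q_k = 8724/703
k=9  a_k=2  p_k/q_k = 21295/1716
(x₁, y₁) = (21295, 1716);  21295² − 154·1716² = 1 ✓

21295 1716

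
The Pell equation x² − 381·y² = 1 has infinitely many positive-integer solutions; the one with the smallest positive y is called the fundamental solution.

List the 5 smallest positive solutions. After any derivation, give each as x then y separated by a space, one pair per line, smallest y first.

[19; 1,1,12,1,1,38] for √381; ℓ=6 ⇒ convergent index 5
i=0: a=19 ⇒ p=19, q=1
i=1: a=1 ⇒ p=20, q=1
i=2: a=1 ⇒ p=39, q=2
i=3: a=12 ⇒ p=488, q=25
i=4: a=1 ⇒ p=527, q=27
i=5: a=1 ⇒ p=1015, q=52
(x₁, y₁) = (1015, 52);  1015² − 381·52² = 1 ✓
(1015+52√381)^2 = 2060449 + 105560√381
(1015+52√381)^3 = 4182710455 + 214286748√381
(1015+52√381)^4 = 8490900163201 + 435001992880√381
(1015+52√381)^5 = 17236523148587575 + 883053831259652√381

1015 52
2060449 105560
4182710455 214286748
8490900163201 435001992880
17236523148587575 883053831259652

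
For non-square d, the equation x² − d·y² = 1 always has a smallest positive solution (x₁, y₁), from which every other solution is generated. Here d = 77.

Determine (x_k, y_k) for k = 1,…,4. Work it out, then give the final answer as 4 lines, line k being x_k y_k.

351 40
246401 28080
172973151 19712120
121426905601 13837880160

√77 → a₀=8, period (1,3,2,3,1,16); ℓ=6 even so k=5
i=0: a=8 ⇒ p=8, q=1
i=1: a=1 ⇒ p=9, q=1
…
i=3: a=2 ⇒ p=79, q=9
i=4: a=3 ⇒ p=272, q=31
i=5: a=1 ⇒ p=351, q=40
fundamental: x₁=351, y₁=40  (since 123201 − 77·1600 = 1)
(x_2, y_2) = (351·351 + 77·40·40, 351·40 + 40·351) = (246401, 28080)
(x_3, y_3) = (351·246401 + 77·40·28080, 351·28080 + 40·246401) = (172973151, 19712120)
(x_4, y_4) = (351·172973151 + 77·40·19712120, 351·19712120 + 40·172973151) = (121426905601, 13837880160)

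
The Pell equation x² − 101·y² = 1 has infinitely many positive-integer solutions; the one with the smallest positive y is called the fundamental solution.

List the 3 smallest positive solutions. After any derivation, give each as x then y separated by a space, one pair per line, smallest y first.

[10; 20] for √101; ℓ=1 ⇒ convergent index 1
step 0: (10, 1)  from 10·(1,0) + (0,1)
step 1: (201, 20)  from 20·(10,1) + (1,0)
fundamental: x₁=201, y₁=20  (since 40401 − 101·400 = 1)
(x_2, y_2) = (201·201 + 101·20·20, 201·20 + 20·201) = (80801, 8040)
(x_3, y_3) = (201·80801 + 101·20·8040, 201·8040 + 20·80801) = (32481801, 3232060)

201 20
80801 8040
32481801 3232060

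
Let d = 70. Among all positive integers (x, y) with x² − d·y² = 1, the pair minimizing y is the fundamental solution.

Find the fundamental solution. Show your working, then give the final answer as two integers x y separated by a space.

d=70: √d = [8; 2,1,2,1,2,16] (ℓ=6, even), read p_5/q_5
a_0=8:  p_0=8·1+0=8,  q_0=8·0+1=1
…
a_4=1:  p_4=1·67+25=92,  q_4=1·8+3=11
a_5=2:  p_5=2·92+67=251,  q_5=2·11+8=30
(x₁, y₁) = (251, 30);  251² − 70·30² = 1 ✓

251 30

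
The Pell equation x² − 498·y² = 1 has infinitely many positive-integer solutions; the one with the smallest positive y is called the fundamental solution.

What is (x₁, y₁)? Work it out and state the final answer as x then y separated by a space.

√498 = [22; 3,6,22,6,3,44, …], period ℓ=6 (even) → k=5
k=0  a_k=22  p_k/q_k = 22/1
…
k=2  a_k=6  p_k/q_k = 424/19
…
k=4  a_k=6  p_k/q_k = 56794/2545
k=5  a_k=3  p_k/q_k = 179777/8056
fundamental: x₁=179777, y₁=8056  (since 32319769729 − 498·64899136 = 1)

179777 8056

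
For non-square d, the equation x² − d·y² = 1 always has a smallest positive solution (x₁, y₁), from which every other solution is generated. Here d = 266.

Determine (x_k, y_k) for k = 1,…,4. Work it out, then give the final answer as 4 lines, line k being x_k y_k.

[16; 3,4,3,32] for √266; ℓ=4 ⇒ convergent index 3
k=0  a_k=16  p_k/q_k = 16/1
k=1  a_k=3  p_k/q_k = 49/3
k=2  a_k=4  p_k/q_k = 212/13
k=3  a_k=3  p_k/q_k = 685/42
(x₁, y₁) = (685, 42);  685² − 266·42² = 1 ✓
(x_2, y_2) = (685·685 + 266·42·42, 685·42 + 42·685) = (938449, 57540)
(x_3, y_3) = (685·938449 + 266·42·57540, 685·57540 + 42·938449) = (1285674445, 78829758)
(x_4, y_4) = (685·1285674445 + 266·42·78829758, 685·78829758 + 42·1285674445) = (1761373051201, 107996710920)

685 42
938449 57540
1285674445 78829758
1761373051201 107996710920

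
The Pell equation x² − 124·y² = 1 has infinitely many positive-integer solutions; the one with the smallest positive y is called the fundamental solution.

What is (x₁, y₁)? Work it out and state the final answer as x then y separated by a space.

√124 = [11; 7,2,1,1,1,…,2,7,22, …], period ℓ=16 (even) → k=15
k=0  a_k=11  p_k/q_k = 11/1
k=1  a_k=7  p_k/q_k = 78/7
k=2  a_k=2  p_k/q_k = 167/15
k=3  a_k=1  p_k/q_k = 245/22
k=4  a_k=1  p_k/q_k = 412/37
…
k=7  a_k=1  p_k/q_k = 3040/273
k=8  a_k=4  p_k/q_k = 14543/1306
k=9  a_k=1  p_k/q_k = 17583/1579
k=10  a_k=3  p_k/q_k = 67292/6043
k=11  a_k=1  p_k/q_k = 84875/7622
…
k=13  a_k=1  p_k/q_k = 237042/21287
k=14  a_k=2  p_k/q_k = 626251/56239
k=15  a_k=7  p_k/q_k = 4620799/414960
fundamental: x₁=4620799, y₁=414960  (since 21351783398401 − 124·172191801600 = 1)

4620799 414960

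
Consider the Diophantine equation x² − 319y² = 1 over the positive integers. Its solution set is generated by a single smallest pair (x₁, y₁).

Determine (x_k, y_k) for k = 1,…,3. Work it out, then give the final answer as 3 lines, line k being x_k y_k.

[17; 1,6,5,1,4,…,6,1,34] for √319; ℓ=14 ⇒ convergent index 13
step 0: (17, 1)  from 17·(1,0) + (0,1)
step 1: (18, 1)  from 1·(17,1) + (1,0)
…
step 3: (643, 36)  from 5·(125,7) + (18,1)
…
step 5: (3715, 208)  from 4·(768,43) + (643,36)
…
step 8: (58797, 3292)  from 3·(15628,875) + (11913,667)
step 9: (250816, 14043)  from 4·(58797,3292) + (15628,875)
…
step 12: (11102899, 621643)  from 6·(1798881,100718) + (309613,17335)
step 13: (12901780, 722361)  from 1·(11102899,621643) + (1798881,100718)
(x₁, y₁) = (12901780, 722361);  12901780² − 319·722361² = 1 ✓
(x_2, y_2) = (12901780·12901780 + 319·722361·722361, 12901780·722361 + 722361·12901780) = (332911854336799, 18639485405160)
(x_3, y_3) = (12901780·332911854336799 + 319·722361·18639485405160, 12901780·18639485405160 + 722361·332911854336799) = (8590311008090840302660, 480965080021169647239)

12901780 722361
332911854336799 18639485405160
8590311008090840302660 480965080021169647239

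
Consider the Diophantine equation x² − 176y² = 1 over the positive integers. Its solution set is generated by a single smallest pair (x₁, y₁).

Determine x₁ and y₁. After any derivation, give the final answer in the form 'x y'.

[13; 3,1,3,26] for √176; ℓ=4 ⇒ convergent index 3
a_0=13:  p_0=13·1+0=13,  q_0=13·0+1=1
a_1=3:  p_1=3·13+1=40,  q_1=3·1+0=3
a_2=1:  p_2=1·40+13=53,  q_2=1·3+1=4
a_3=3:  p_3=3·53+40=199,  q_3=3·4+3=15
fundamental: x₁=199, y₁=15  (since 39601 − 176·225 = 1)

199 15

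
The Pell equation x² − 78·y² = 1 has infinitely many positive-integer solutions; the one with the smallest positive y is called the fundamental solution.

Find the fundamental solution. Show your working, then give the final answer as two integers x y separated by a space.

53 6

[8; 1,4,1,16] for √78; ℓ=4 ⇒ convergent index 3
k=0  a_k=8  p_k/q_k = 8/1
k=1  a_k=1  p_k/q_k = 9/1
k=2  a_k=4  p_k/q_k = 44/5
k=3  a_k=1  p_k/q_k = 53/6
(x₁, y₁) = (53, 6);  53² − 78·6² = 1 ✓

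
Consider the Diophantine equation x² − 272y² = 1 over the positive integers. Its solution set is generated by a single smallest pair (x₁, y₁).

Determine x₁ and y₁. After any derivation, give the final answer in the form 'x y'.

33 2

d=272: √d = [16; 2,32] (ℓ=2, even), read p_1/q_1
k=0  a_k=16  p_k/q_k = 16/1
k=1  a_k=2  p_k/q_k = 33/2
fundamental: x₁=33, y₁=2  (since 1089 − 272·4 = 1)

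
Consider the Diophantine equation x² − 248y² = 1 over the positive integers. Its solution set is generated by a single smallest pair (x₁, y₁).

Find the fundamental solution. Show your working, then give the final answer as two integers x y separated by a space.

[15; 1,2,1,30] for √248; ℓ=4 ⇒ convergent index 3
step 0: (15, 1)  from 15·(1,0) + (0,1)
step 1: (16, 1)  from 1·(15,1) + (1,0)
step 2: (47, 3)  from 2·(16,1) + (15,1)
step 3: (63, 4)  from 1·(47,3) + (16,1)
→ (63, 4).  Check: 63²=3969, 248·4²=3968, difference 1.

63 4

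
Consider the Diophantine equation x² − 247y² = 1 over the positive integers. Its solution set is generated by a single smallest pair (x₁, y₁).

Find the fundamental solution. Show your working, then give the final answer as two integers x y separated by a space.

85292 5427

√247 = [15; 1,2,1,1,9,1,9,1,1,2,1,30, …], period ℓ=12 (even) → k=11
k=0  a_k=15  p_k/q_k = 15/1
k=1  a_k=1  p_k/q_k = 16/1
…
k=4  a_k=1  p_k/q_k = 110/7
…
k=7  a_k=9  p_k/q_k = 11520/733
k=8  a_k=1  p_k/q_k = 12683/807
k=9  a_k=1  p_k/q_k = 24203/1540
k=10  a_k=2  p_k/q_k = 61089/3887
k=11  a_k=1  p_k/q_k = 85292/5427
→ (85292, 5427).  Check: 85292²=7274725264, 247·5427²=7274725263, difference 1.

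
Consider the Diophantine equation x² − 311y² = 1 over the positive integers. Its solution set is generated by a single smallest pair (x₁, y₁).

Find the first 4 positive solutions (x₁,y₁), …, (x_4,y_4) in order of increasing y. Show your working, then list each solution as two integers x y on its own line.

√311 = [17; 1,1,1,2,1,…,1,1,34, …], period ℓ=16 (even) → k=15
step 0: (17, 1)  from 17·(1,0) + (0,1)
step 1: (18, 1)  from 1·(17,1) + (1,0)
step 2: (35, 2)  from 1·(18,1) + (17,1)
step 3: (53, 3)  from 1·(35,2) + (18,1)
step 4: (141, 8)  from 2·(53,3) + (35,2)
…
step 10: (1376656, 78063)  from 6·(217583,12338) + (71158,4035)
step 11: (1594239, 90401)  from 1·(1376656,78063) + (217583,12338)
…
step 13: (6159373, 349266)  from 1·(4565134,258865) + (1594239,90401)
step 14: (10724507, 608131)  from 1·(6159373,349266) + (4565134,258865)
step 15: (16883880, 957397)  from 1·(10724507,608131) + (6159373,349266)
fundamental: x₁=16883880, y₁=957397  (since 285065403854400 − 311·916609015609 = 1)
k=2:  x_2 = 16883880·16883880+311·957397·957397 = 570130807708799,  y_2 = 16883880·957397+957397·16883880 = 32329152120720
k=3:  x_3 = 16883880·570130807708799+311·957397·32329152120720 = 19252040283316857636360,  y_3 = 16883880·32329152120720+957397·570130807708799 = 1091683049815963029803
k=4:  x_4 = 16883880·19252040283316857636360+311·957397·1091683049815963029803 = 650098275797375082487964044801,  y_4 = 16883880·1091683049815963029803+957397·19252040283316857636360 = 36863691222253451430108430560

16883880 957397
570130807708799 32329152120720
19252040283316857636360 1091683049815963029803
650098275797375082487964044801 36863691222253451430108430560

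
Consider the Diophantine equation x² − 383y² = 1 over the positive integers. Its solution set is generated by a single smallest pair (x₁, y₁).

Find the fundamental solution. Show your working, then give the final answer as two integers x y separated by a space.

18768 959

d=383: √d = [19; 1,1,3,19,3,1,1,38] (ℓ=8, even), read p_7/q_7
i=0: a=19 ⇒ p=19, q=1
i=1: a=1 ⇒ p=20, q=1
…
i=3: a=3 ⇒ p=137, q=7
i=4: a=19 ⇒ p=2642, q=135
…
i=6: a=1 ⇒ p=10705, q=547
i=7: a=1 ⇒ p=18768, q=959
(x₁, y₁) = (18768, 959);  18768² − 383·959² = 1 ✓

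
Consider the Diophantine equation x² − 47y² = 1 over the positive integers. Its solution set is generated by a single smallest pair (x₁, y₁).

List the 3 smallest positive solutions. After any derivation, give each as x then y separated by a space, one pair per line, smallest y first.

[6; 1,5,1,12] for √47; ℓ=4 ⇒ convergent index 3
step 0: (6, 1)  from 6·(1,0) + (0,1)
…
step 2: (41, 6)  from 5·(7,1) + (6,1)
step 3: (48, 7)  from 1·(41,6) + (7,1)
(x₁, y₁) = (48, 7);  48² − 47·7² = 1 ✓
k=2:  x_2 = 48·48+47·7·7 = 4607,  y_2 = 48·7+7·48 = 672
k=3:  x_3 = 48·4607+47·7·672 = 442224,  y_3 = 48·672+7·4607 = 64505

48 7
4607 672
442224 64505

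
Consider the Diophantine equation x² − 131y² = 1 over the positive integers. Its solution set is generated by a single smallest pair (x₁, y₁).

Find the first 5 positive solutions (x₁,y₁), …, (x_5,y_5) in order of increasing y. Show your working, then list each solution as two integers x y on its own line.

[11; 2,4,11,4,2,22] for √131; ℓ=6 ⇒ convergent index 5
step 0: (11, 1)  from 11·(1,0) + (0,1)
step 1: (23, 2)  from 2·(11,1) + (1,0)
…
step 3: (1156, 101)  from 11·(103,9) + (23,2)
step 4: (4727, 413)  from 4·(1156,101) + (103,9)
step 5: (10610, 927)  from 2·(4727,413) + (1156,101)
(x₁, y₁) = (10610, 927);  10610² − 131·927² = 1 ✓
k=2:  x_2 = 10610·10610+131·927·927 = 225144199,  y_2 = 10610·927+927·10610 = 19670940
k=3:  x_3 = 10610·225144199+131·927·19670940 = 4777559892170,  y_3 = 10610·19670940+927·225144199 = 417417345873
k=4:  x_4 = 10610·4777559892170+131·927·417417345873 = 101379820686703201,  y_4 = 10610·417417345873+927·4777559892170 = 8857596059754120
k=5:  x_5 = 10610·101379820686703201+131·927·8857596059754120 = 2151279790194282033050,  y_5 = 10610·8857596059754120+927·101379820686703201 = 187958187970565080527

10610 927
225144199 19670940
4777559892170 417417345873
101379820686703201 8857596059754120
2151279790194282033050 187958187970565080527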